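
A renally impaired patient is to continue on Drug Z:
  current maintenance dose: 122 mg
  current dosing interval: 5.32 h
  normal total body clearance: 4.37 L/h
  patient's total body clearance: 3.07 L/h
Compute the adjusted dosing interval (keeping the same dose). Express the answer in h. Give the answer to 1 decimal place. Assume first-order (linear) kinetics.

7.6 h

To keep the same average steady-state level, dosing rate must scale with clearance.
CL ratio = 3.07 / 4.37 = 0.7025
New interval (same dose) = 5.32 / 0.7025 = 7.573 h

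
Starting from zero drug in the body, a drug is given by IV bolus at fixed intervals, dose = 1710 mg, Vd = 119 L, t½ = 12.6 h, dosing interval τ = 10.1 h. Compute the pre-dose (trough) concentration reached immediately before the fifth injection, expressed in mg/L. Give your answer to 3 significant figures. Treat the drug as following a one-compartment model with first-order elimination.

C₀ per dose = Dose / Vd = 1710 / 119 = 14.37 mg/L
k = ln2 / t½ = 0.693147 / 12.6 = 0.05501 h⁻¹
Fraction remaining after one interval: r = e^(−kτ) = e^(−0.05501 × 10.1) = 0.5737
Before dose 5, 4 doses have been given (aged 1τ, 2τ, 3τ, 4τ).
C_trough = C₀ × (r + r² + … + r^4) = C₀ × r(1−r^4)/(1−r)
        = 14.37 × 0.5737 × (1 − 0.1083) / (1 − 0.5737) = 17.24 mg/L

17.2 mg/L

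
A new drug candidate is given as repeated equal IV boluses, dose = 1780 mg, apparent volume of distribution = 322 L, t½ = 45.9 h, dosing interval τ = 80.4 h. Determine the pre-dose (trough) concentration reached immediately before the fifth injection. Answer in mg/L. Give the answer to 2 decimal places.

C₀ per dose = Dose / Vd = 1780 / 322 = 5.528 mg/L
k = ln2 / t½ = 0.693147 / 45.9 = 0.01510 h⁻¹
Fraction remaining after one interval: r = e^(−kτ) = e^(−0.01510 × 80.4) = 0.2970
Before dose 5, 4 doses have been given (aged 1τ, 2τ, 3τ, 4τ).
C_trough = C₀ × (r + r² + … + r^4) = C₀ × r(1−r^4)/(1−r)
        = 5.528 × 0.2970 × (1 − 0.007781) / (1 − 0.2970) = 2.317 mg/L

2.32 mg/L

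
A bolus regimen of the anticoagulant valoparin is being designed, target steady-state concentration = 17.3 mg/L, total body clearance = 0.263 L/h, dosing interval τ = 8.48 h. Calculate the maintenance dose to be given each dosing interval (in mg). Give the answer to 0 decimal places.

39 mg

At steady state, Dose/τ = Css × CL.
Dose = Css × CL × τ = 17.3 × 0.2630 × 8.48 = 38.58 mg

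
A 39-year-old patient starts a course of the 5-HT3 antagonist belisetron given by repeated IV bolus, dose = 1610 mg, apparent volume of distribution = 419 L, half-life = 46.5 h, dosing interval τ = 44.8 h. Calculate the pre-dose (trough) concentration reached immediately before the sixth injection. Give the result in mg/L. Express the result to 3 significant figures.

C₀ per dose = Dose / Vd = 1610 / 419 = 3.842 mg/L
k = ln2 / t½ = 0.693147 / 46.5 = 0.01491 h⁻¹
Fraction remaining after one interval: r = e^(−kτ) = e^(−0.01491 × 44.8) = 0.5127
Before dose 6, 5 doses have been given (aged 1τ, 2τ, 3τ, 4τ, 5τ).
C_trough = C₀ × (r + r² + … + r^5) = C₀ × r(1−r^5)/(1−r)
        = 3.842 × 0.5127 × (1 − 0.03543) / (1 − 0.5127) = 3.899 mg/L

3.90 mg/L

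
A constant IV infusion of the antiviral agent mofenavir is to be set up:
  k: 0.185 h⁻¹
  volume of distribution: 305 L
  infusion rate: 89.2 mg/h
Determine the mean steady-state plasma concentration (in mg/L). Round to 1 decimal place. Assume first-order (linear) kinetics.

CL = k × Vd = 0.1850 × 305 = 56.43 L/h
At steady state Css = R₀ / CL = 89.2 / 56.43 = 1.581 mg/L

1.6 mg/L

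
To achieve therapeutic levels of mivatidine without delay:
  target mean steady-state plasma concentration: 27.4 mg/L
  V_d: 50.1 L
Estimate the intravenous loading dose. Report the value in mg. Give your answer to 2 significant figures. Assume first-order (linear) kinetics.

LD = Css × Vd = 27.4 × 50.1 = 1373 mg

1400 mg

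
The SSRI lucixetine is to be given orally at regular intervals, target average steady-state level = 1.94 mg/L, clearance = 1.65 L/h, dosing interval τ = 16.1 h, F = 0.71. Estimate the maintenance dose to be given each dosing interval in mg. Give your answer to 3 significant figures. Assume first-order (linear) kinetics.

At steady state, F × (Dose/τ) = Css × CL.
Dose = Css × CL × τ / F = 1.94 × 1.650 × 16.1 / 0.71 = 72.59 mg

72.6 mg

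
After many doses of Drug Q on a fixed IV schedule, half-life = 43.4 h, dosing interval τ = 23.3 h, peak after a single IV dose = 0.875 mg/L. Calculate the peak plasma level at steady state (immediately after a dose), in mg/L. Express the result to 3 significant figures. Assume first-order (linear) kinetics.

2.82 mg/L

k = ln2 / t½ = 0.693147 / 43.4 = 0.01597 h⁻¹
e^(−kτ) = e^(−0.01597 × 23.3) = 0.6893
Accumulation ratio R = 1 / (1 − e^(−kτ)) = 1 / (1 − 0.6893) = 3.219
Steady-state peak = C₀ × R = 0.875 × 3.219 = 2.817 mg/L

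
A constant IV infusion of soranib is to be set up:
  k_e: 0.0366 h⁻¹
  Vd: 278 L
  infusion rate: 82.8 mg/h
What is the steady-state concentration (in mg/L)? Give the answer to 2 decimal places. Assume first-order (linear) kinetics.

8.14 mg/L

CL = k × Vd = 0.03660 × 278 = 10.17 L/h
At steady state Css = R₀ / CL = 82.8 / 10.17 = 8.142 mg/L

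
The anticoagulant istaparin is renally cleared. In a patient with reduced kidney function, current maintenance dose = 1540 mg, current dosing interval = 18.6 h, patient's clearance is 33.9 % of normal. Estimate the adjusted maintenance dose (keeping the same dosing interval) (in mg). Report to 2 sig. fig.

To keep the same average steady-state level, dosing rate must scale with clearance.
CL ratio = 33.9 / 100 = 0.3390
New dose (same interval) = 1540 × 0.3390 = 522.1 mg

520 mg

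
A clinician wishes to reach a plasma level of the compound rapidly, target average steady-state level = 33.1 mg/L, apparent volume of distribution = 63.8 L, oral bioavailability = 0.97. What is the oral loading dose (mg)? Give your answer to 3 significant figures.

2180 mg

LD = Css × Vd / F = 33.1 × 63.8 / 0.97 = 2177 mg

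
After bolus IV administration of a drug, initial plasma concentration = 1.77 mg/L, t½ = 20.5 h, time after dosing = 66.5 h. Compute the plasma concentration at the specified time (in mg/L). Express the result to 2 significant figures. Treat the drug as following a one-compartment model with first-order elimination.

k = ln2 / t½ = 0.693147 / 20.5 = 0.03381 h⁻¹
C = C₀ · e^(−k·t) = 1.770 × e^(−0.03381 × 66.5)
  = 1.770 × 0.1056 = 0.1869 mg/L

0.19 mg/L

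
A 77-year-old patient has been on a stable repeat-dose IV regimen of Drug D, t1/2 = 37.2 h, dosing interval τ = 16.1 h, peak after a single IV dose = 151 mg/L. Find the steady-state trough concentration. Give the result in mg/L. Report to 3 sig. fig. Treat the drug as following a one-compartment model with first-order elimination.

k = ln2 / t½ = 0.693147 / 37.2 = 0.01863 h⁻¹
e^(−kτ) = e^(−0.01863 × 16.1) = 0.7409
Accumulation ratio R = 1 / (1 − e^(−kτ)) = 1 / (1 − 0.7409) = 3.860
Steady-state trough = C₀ × R × e^(−kτ) = 151 × 3.860 × 0.7409 = 431.8 mg/L

432 mg/L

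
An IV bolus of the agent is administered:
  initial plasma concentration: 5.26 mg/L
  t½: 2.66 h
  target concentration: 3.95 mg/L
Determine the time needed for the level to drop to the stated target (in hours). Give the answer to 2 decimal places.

k = ln2 / t½ = 0.693147 / 2.66 = 0.2606 h⁻¹
t = ln(C₀ / C) / k = ln(5.260 / 3.95) / 0.2606
  = ln(1.332) / 0.2606 = 0.2867 / 0.2606 = 1.100 h

1.10 h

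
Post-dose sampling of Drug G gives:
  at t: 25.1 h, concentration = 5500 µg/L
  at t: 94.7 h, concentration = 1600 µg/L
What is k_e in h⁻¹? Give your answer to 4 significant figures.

0.01774 h⁻¹

k = ln(C₁/C₂) / (t₂ − t₁) = ln(5500/1600) / (94.7 − 25.1)
  = 1.235 / 69.60 = 0.01774 h⁻¹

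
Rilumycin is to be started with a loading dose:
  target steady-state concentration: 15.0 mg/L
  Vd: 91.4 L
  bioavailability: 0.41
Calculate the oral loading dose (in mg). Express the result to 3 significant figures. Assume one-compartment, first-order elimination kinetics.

LD = Css × Vd / F = 15.0 × 91.4 / 0.41 = 3344 mg

3340 mg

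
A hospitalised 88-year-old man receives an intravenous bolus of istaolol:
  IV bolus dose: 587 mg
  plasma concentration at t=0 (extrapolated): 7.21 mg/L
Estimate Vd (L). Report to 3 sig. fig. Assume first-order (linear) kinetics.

Vd = Dose / C₀ = 587.0 / 7.21 = 81.41 L

81.4 L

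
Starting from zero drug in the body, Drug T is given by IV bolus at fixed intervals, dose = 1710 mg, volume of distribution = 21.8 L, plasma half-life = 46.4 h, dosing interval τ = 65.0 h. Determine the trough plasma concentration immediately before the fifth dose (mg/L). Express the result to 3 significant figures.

46.8 mg/L

C₀ per dose = Dose / Vd = 1710 / 21.8 = 78.44 mg/L
k = ln2 / t½ = 0.693147 / 46.4 = 0.01494 h⁻¹
Fraction remaining after one interval: r = e^(−kτ) = e^(−0.01494 × 65.0) = 0.3787
Before dose 5, 4 doses have been given (aged 1τ, 2τ, 3τ, 4τ).
C_trough = C₀ × (r + r² + … + r^4) = C₀ × r(1−r^4)/(1−r)
        = 78.44 × 0.3787 × (1 − 0.02057) / (1 − 0.3787) = 46.83 mg/L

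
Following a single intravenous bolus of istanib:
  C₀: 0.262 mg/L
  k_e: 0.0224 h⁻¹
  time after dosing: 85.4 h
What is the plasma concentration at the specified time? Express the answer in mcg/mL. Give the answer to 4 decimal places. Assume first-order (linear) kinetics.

0.0387 mcg/mL

C = C₀ · e^(−k·t) = 0.2620 × e^(−0.02240 × 85.4)
  = 0.2620 × 0.1476 = 0.03867 mg/L
(0.03867 mg/L = 0.03867 mcg/mL)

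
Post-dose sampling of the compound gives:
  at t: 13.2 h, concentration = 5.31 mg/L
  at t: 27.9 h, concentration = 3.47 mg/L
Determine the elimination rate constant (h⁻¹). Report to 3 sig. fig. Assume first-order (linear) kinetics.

0.0289 h⁻¹

k = ln(C₁/C₂) / (t₂ − t₁) = ln(5.31/3.47) / (27.9 − 13.2)
  = 0.4254 / 14.70 = 0.02894 h⁻¹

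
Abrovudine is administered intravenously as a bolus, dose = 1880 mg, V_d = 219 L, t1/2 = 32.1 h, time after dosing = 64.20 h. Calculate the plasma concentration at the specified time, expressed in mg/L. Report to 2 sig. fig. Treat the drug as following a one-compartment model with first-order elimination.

2.1 mg/L

C₀ = Dose / Vd = 1880 / 219 = 8.584 mg/L
k = ln2 / t½ = 0.693147 / 32.1 = 0.02159 h⁻¹
t / t½ = 64.20 / 32.1 = 2 half-lives
C = C₀ × (1/2)^2 = 8.584 × 0.2500 = 2.146 mg/L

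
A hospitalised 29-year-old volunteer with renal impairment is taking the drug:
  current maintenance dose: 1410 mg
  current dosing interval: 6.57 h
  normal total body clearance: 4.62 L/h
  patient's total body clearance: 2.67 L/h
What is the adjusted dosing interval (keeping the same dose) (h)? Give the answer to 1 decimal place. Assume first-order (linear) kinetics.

To keep the same average steady-state level, dosing rate must scale with clearance.
CL ratio = 2.67 / 4.62 = 0.5779
New interval (same dose) = 6.57 / 0.5779 = 11.37 h

11.4 h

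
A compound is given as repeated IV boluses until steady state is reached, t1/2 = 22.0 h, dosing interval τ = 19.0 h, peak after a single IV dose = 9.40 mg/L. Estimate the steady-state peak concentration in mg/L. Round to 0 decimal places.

21 mg/L

k = ln2 / t½ = 0.693147 / 22.0 = 0.03151 h⁻¹
e^(−kτ) = e^(−0.03151 × 19.0) = 0.5495
Accumulation ratio R = 1 / (1 − e^(−kτ)) = 1 / (1 − 0.5495) = 2.220
Steady-state peak = C₀ × R = 9.40 × 2.220 = 20.87 mg/L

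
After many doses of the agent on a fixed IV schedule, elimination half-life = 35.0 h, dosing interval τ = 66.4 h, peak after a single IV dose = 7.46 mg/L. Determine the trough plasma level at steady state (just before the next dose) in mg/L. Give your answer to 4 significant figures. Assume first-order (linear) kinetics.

2.738 mg/L

k = ln2 / t½ = 0.693147 / 35.0 = 0.01980 h⁻¹
e^(−kτ) = e^(−0.01980 × 66.4) = 0.2685
Accumulation ratio R = 1 / (1 − e^(−kτ)) = 1 / (1 − 0.2685) = 1.367
Steady-state trough = C₀ × R × e^(−kτ) = 7.46 × 1.367 × 0.2685 = 2.738 mg/L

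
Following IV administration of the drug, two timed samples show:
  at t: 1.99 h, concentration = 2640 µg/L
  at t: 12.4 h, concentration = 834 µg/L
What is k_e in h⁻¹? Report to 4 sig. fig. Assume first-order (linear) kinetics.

k = ln(C₁/C₂) / (t₂ − t₁) = ln(2640/834) / (12.4 − 1.99)
  = 1.152 / 10.41 = 0.1107 h⁻¹

0.1107 h⁻¹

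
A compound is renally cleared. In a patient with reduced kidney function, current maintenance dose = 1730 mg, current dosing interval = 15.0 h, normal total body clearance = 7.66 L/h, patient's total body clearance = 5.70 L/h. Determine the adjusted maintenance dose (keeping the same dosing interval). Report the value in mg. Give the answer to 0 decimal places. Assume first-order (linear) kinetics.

1287 mg

To keep the same average steady-state level, dosing rate must scale with clearance.
CL ratio = 5.70 / 7.66 = 0.7441
New dose (same interval) = 1730 × 0.7441 = 1287 mg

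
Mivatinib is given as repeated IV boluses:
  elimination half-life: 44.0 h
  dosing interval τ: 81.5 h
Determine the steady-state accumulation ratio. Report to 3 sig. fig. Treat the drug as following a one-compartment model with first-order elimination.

1.38

k = ln2 / t½ = 0.693147 / 44.0 = 0.01575 h⁻¹
e^(−kτ) = e^(−0.01575 × 81.5) = 0.2770
Accumulation ratio R = 1 / (1 − e^(−kτ)) = 1 / (1 − 0.2770) = 1.383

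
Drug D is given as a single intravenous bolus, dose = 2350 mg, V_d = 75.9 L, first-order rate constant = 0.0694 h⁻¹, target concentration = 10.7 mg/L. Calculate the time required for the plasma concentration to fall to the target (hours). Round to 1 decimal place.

15.3 h

C₀ = Dose / Vd = 2350 / 75.9 = 30.96 mg/L
t = ln(C₀ / C) / k = ln(30.96 / 10.7) / 0.06940
  = ln(2.893) / 0.06940 = 1.062 / 0.06940 = 15.30 h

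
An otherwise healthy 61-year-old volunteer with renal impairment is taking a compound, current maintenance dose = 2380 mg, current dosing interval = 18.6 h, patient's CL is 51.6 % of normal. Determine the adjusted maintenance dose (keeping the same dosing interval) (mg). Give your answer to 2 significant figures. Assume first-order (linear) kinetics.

To keep the same average steady-state level, dosing rate must scale with clearance.
CL ratio = 51.6 / 100 = 0.5160
New dose (same interval) = 2380 × 0.5160 = 1228 mg

1200 mg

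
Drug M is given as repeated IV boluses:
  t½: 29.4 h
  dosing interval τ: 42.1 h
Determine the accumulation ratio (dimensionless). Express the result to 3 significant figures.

k = ln2 / t½ = 0.693147 / 29.4 = 0.02358 h⁻¹
e^(−kτ) = e^(−0.02358 × 42.1) = 0.3706
Accumulation ratio R = 1 / (1 − e^(−kτ)) = 1 / (1 − 0.3706) = 1.589

1.59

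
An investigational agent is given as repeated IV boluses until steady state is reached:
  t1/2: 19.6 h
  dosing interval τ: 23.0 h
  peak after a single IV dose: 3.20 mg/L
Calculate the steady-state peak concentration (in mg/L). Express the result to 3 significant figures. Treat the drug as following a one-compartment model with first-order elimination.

5.75 mg/L

k = ln2 / t½ = 0.693147 / 19.6 = 0.03536 h⁻¹
e^(−kτ) = e^(−0.03536 × 23.0) = 0.4434
Accumulation ratio R = 1 / (1 − e^(−kτ)) = 1 / (1 − 0.4434) = 1.797
Steady-state peak = C₀ × R = 3.20 × 1.797 = 5.750 mg/L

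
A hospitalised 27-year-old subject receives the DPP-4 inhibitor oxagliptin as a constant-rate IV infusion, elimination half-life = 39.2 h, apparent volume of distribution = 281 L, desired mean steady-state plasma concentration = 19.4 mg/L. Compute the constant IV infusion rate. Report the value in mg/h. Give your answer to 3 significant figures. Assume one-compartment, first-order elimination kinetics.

k = ln2 / t½ = 0.693147 / 39.2 = 0.01768 h⁻¹
CL = k × Vd = 0.01768 × 281 = 4.968 L/h
At steady state, infusion rate R₀ = Css × CL = 19.4 × 4.968 = 96.38 mg/h

96.4 mg/h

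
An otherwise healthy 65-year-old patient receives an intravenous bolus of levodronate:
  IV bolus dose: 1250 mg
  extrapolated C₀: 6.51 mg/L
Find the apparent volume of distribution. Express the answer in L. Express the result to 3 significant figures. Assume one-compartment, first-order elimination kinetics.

Vd = Dose / C₀ = 1250 / 6.51 = 192.0 L

192 L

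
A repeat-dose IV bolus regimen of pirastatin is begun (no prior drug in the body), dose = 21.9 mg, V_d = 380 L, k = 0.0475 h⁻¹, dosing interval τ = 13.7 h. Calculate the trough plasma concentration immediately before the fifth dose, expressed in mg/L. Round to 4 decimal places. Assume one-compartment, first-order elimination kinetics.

C₀ per dose = Dose / Vd = 21.9 / 380 = 0.05763 mg/L
Fraction remaining after one interval: r = e^(−kτ) = e^(−0.04750 × 13.7) = 0.5217
Before dose 5, 4 doses have been given (aged 1τ, 2τ, 3τ, 4τ).
C_trough = C₀ × (r + r² + … + r^4) = C₀ × r(1−r^4)/(1−r)
        = 0.05763 × 0.5217 × (1 − 0.07408) / (1 − 0.5217) = 0.05820 mg/L

0.0582 mg/L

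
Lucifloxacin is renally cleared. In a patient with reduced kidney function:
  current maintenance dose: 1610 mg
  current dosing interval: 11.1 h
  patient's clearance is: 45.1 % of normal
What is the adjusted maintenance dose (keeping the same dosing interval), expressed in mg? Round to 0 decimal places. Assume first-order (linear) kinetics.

To keep the same average steady-state level, dosing rate must scale with clearance.
CL ratio = 45.1 / 100 = 0.4510
New dose (same interval) = 1610 × 0.4510 = 726.1 mg

726 mg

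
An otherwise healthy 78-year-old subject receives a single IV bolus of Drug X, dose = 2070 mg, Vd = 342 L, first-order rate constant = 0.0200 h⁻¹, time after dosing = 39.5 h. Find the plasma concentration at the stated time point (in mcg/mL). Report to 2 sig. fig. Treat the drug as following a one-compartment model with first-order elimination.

C₀ = Dose / Vd = 2070 / 342 = 6.053 mg/L
C = C₀ · e^(−k·t) = 6.053 × e^(−0.02000 × 39.5)
  = 6.053 × 0.4538 = 2.747 mg/L
(2.747 mg/L = 2.747 mcg/mL)

2.7 mcg/mL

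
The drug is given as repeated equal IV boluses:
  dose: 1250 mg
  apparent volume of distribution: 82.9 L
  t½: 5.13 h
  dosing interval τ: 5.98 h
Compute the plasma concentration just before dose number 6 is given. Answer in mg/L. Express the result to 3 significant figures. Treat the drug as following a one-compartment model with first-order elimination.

C₀ per dose = Dose / Vd = 1250 / 82.9 = 15.08 mg/L
k = ln2 / t½ = 0.693147 / 5.13 = 0.1351 h⁻¹
Fraction remaining after one interval: r = e^(−kτ) = e^(−0.1351 × 5.98) = 0.4458
Before dose 6, 5 doses have been given (aged 1τ, 2τ, 3τ, 4τ, 5τ).
C_trough = C₀ × (r + r² + … + r^5) = C₀ × r(1−r^5)/(1−r)
        = 15.08 × 0.4458 × (1 − 0.01761) / (1 − 0.4458) = 11.92 mg/L

11.9 mg/L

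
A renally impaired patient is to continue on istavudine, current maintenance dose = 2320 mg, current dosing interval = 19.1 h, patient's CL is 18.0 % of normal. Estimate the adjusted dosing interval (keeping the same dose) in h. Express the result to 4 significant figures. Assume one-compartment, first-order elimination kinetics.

106.1 h

To keep the same average steady-state level, dosing rate must scale with clearance.
CL ratio = 18.0 / 100 = 0.1800
New interval (same dose) = 19.1 / 0.1800 = 106.1 h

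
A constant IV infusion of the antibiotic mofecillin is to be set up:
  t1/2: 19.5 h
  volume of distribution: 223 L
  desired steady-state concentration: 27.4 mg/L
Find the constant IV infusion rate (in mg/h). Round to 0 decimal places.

k = ln2 / t½ = 0.693147 / 19.5 = 0.03555 h⁻¹
CL = k × Vd = 0.03555 × 223 = 7.928 L/h
At steady state, infusion rate R₀ = Css × CL = 27.4 × 7.928 = 217.2 mg/h

217 mg/h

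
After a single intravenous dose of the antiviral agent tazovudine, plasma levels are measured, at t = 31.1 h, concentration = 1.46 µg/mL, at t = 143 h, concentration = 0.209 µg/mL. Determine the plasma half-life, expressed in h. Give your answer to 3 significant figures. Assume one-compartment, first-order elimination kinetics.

k = ln(C₁/C₂) / (t₂ − t₁) = ln(1.46/0.209) / (143 − 31.1)
  = 1.944 / 111.9 = 0.01737 h⁻¹
t½ = ln2 / k = 0.693147 / 0.01737 = 39.90 h

39.9 h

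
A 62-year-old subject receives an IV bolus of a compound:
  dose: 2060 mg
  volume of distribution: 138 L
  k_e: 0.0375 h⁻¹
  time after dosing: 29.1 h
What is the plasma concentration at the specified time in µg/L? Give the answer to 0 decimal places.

C₀ = Dose / Vd = 2060 / 138 = 14.93 mg/L
C = C₀ · e^(−k·t) = 14.93 × e^(−0.03750 × 29.1)
  = 14.93 × 0.3358 = 5.013 mg/L
Convert: 5.013 mg/L × 1000 = 5013 µg/L

5013 µg/L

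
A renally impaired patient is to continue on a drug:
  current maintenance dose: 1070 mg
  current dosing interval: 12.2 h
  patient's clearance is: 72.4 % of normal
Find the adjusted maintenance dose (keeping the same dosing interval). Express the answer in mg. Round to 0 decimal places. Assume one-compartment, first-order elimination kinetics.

To keep the same average steady-state level, dosing rate must scale with clearance.
CL ratio = 72.4 / 100 = 0.7240
New dose (same interval) = 1070 × 0.7240 = 774.7 mg

775 mg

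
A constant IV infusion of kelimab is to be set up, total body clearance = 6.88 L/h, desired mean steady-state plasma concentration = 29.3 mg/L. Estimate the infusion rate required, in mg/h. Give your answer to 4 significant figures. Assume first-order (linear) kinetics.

201.6 mg/h

At steady state, infusion rate R₀ = Css × CL = 29.3 × 6.880 = 201.6 mg/h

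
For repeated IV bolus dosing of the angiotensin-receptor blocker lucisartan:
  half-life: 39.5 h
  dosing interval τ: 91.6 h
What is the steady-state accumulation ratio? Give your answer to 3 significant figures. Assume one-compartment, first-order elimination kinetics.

k = ln2 / t½ = 0.693147 / 39.5 = 0.01755 h⁻¹
e^(−kτ) = e^(−0.01755 × 91.6) = 0.2004
Accumulation ratio R = 1 / (1 − e^(−kτ)) = 1 / (1 − 0.2004) = 1.251

1.25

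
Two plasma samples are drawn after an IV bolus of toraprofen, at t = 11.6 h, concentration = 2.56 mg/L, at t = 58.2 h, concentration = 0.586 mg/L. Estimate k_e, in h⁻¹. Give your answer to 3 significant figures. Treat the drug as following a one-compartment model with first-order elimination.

k = ln(C₁/C₂) / (t₂ − t₁) = ln(2.56/0.586) / (58.2 − 11.6)
  = 1.474 / 46.60 = 0.03163 h⁻¹

0.0316 h⁻¹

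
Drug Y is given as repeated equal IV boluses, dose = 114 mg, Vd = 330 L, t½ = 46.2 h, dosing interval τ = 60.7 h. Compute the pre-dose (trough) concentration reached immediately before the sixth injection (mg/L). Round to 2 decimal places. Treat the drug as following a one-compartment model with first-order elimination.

0.23 mg/L

C₀ per dose = Dose / Vd = 114 / 330 = 0.3455 mg/L
k = ln2 / t½ = 0.693147 / 46.2 = 0.01500 h⁻¹
Fraction remaining after one interval: r = e^(−kτ) = e^(−0.01500 × 60.7) = 0.4023
Before dose 6, 5 doses have been given (aged 1τ, 2τ, 3τ, 4τ, 5τ).
C_trough = C₀ × (r + r² + … + r^5) = C₀ × r(1−r^5)/(1−r)
        = 0.3455 × 0.4023 × (1 − 0.01054) / (1 − 0.4023) = 0.2301 mg/L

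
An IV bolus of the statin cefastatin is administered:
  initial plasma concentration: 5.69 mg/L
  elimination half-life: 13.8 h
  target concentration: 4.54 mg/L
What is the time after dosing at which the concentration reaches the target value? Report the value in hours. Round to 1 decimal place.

4.5 h

k = ln2 / t½ = 0.693147 / 13.8 = 0.05023 h⁻¹
t = ln(C₀ / C) / k = ln(5.690 / 4.54) / 0.05023
  = ln(1.253) / 0.05023 = 0.2255 / 0.05023 = 4.489 h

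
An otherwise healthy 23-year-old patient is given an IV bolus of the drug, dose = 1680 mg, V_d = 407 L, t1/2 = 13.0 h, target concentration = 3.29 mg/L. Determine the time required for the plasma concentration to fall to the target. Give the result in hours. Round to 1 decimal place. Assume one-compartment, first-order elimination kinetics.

C₀ = Dose / Vd = 1680 / 407 = 4.128 mg/L
k = ln2 / t½ = 0.693147 / 13.0 = 0.05332 h⁻¹
t = ln(C₀ / C) / k = ln(4.128 / 3.29) / 0.05332
  = ln(1.255) / 0.05332 = 0.2271 / 0.05332 = 4.259 h

4.3 h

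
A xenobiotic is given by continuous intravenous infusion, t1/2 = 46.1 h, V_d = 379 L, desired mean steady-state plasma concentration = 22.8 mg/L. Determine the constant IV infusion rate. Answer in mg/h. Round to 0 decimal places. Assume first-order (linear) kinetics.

130 mg/h

k = ln2 / t½ = 0.693147 / 46.1 = 0.01504 h⁻¹
CL = k × Vd = 0.01504 × 379 = 5.700 L/h
At steady state, infusion rate R₀ = Css × CL = 22.8 × 5.700 = 130.0 mg/h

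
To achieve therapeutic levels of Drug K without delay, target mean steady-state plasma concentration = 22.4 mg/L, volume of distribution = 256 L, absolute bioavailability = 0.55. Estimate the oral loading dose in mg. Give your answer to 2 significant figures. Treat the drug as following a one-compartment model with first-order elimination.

LD = Css × Vd / F = 22.4 × 256 / 0.55 = 10430 mg

10000 mg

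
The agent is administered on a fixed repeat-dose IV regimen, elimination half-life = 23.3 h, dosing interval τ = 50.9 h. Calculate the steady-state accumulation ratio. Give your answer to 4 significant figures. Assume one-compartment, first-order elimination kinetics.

k = ln2 / t½ = 0.693147 / 23.3 = 0.02975 h⁻¹
e^(−kτ) = e^(−0.02975 × 50.9) = 0.2200
Accumulation ratio R = 1 / (1 − e^(−kτ)) = 1 / (1 − 0.2200) = 1.282

1.282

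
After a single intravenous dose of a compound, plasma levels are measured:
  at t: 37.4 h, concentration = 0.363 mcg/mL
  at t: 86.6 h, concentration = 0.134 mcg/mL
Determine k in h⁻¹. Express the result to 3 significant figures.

0.0203 h⁻¹

k = ln(C₁/C₂) / (t₂ − t₁) = ln(0.363/0.134) / (86.6 − 37.4)
  = 0.9966 / 49.20 = 0.02026 h⁻¹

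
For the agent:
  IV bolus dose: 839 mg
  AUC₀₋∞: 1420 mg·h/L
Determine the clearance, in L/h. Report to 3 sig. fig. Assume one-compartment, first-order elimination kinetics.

0.591 L/h

CL = Dose / AUC = 839 / 1420 = 0.5908 L/h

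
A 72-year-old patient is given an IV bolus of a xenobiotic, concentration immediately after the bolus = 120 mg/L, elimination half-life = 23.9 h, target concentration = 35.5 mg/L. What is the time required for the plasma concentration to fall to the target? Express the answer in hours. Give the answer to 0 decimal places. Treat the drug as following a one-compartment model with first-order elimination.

42 h

k = ln2 / t½ = 0.693147 / 23.9 = 0.02900 h⁻¹
t = ln(C₀ / C) / k = ln(120.0 / 35.5) / 0.02900
  = ln(3.380) / 0.02900 = 1.218 / 0.02900 = 42.00 h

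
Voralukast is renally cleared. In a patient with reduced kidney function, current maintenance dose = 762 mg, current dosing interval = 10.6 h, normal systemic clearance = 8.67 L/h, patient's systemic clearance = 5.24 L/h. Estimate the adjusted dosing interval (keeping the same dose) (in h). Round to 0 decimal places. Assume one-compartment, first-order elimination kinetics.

To keep the same average steady-state level, dosing rate must scale with clearance.
CL ratio = 5.24 / 8.67 = 0.6044
New interval (same dose) = 10.6 / 0.6044 = 17.54 h

18 h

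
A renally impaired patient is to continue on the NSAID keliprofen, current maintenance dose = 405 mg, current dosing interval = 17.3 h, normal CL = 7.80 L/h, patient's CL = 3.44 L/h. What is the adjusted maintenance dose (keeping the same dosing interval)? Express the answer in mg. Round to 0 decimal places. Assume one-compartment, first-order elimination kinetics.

179 mg

To keep the same average steady-state level, dosing rate must scale with clearance.
CL ratio = 3.44 / 7.80 = 0.4410
New dose (same interval) = 405 × 0.4410 = 178.6 mg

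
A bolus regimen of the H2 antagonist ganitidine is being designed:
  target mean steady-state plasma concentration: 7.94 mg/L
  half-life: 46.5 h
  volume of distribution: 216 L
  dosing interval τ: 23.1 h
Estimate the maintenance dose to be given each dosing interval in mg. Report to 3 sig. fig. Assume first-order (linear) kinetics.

k = ln2 / t½ = 0.693147 / 46.5 = 0.01491 h⁻¹
CL = k × Vd = 0.01491 × 216 = 3.221 L/h
At steady state, Dose/τ = Css × CL.
Dose = Css × CL × τ = 7.94 × 3.221 × 23.1 = 590.8 mg

591 mg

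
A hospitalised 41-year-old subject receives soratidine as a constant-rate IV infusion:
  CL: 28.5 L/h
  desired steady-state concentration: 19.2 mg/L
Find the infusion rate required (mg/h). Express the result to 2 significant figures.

At steady state, infusion rate R₀ = Css × CL = 19.2 × 28.50 = 547.2 mg/h

550 mg/h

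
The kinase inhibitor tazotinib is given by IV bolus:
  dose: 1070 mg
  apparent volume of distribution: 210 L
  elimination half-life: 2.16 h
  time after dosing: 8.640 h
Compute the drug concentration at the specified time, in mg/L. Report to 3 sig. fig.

0.318 mg/L

C₀ = Dose / Vd = 1070 / 210 = 5.095 mg/L
k = ln2 / t½ = 0.693147 / 2.16 = 0.3209 h⁻¹
t / t½ = 8.640 / 2.16 = 4 half-lives
C = C₀ × (1/2)^4 = 5.095 × 0.06250 = 0.3184 mg/L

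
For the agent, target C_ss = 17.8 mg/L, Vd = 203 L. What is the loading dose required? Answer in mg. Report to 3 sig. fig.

LD = Css × Vd = 17.8 × 203 = 3613 mg

3610 mg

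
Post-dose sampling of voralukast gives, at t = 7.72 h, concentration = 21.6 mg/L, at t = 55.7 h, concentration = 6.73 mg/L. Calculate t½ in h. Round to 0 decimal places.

k = ln(C₁/C₂) / (t₂ − t₁) = ln(21.6/6.73) / (55.7 − 7.72)
  = 1.166 / 47.98 = 0.02430 h⁻¹
t½ = ln2 / k = 0.693147 / 0.02430 = 28.52 h

29 h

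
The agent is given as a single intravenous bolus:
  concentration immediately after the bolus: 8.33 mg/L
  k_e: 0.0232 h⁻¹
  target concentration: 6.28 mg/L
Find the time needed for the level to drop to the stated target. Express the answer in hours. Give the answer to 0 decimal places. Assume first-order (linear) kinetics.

t = ln(C₀ / C) / k = ln(8.330 / 6.28) / 0.02320
  = ln(1.326) / 0.02320 = 0.2822 / 0.02320 = 12.16 h

12 h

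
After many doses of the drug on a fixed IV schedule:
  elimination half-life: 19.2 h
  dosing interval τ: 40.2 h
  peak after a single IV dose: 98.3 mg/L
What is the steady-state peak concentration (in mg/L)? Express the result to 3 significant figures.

128 mg/L

k = ln2 / t½ = 0.693147 / 19.2 = 0.03610 h⁻¹
e^(−kτ) = e^(−0.03610 × 40.2) = 0.2343
Accumulation ratio R = 1 / (1 − e^(−kτ)) = 1 / (1 − 0.2343) = 1.306
Steady-state peak = C₀ × R = 98.3 × 1.306 = 128.4 mg/L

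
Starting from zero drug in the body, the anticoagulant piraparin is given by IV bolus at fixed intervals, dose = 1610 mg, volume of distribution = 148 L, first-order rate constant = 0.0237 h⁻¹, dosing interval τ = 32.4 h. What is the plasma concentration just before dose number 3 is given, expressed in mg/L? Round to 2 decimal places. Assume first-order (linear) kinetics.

C₀ per dose = Dose / Vd = 1610 / 148 = 10.88 mg/L
Fraction remaining after one interval: r = e^(−kτ) = e^(−0.02370 × 32.4) = 0.4640
Before dose 3, 2 doses have been given (aged 1τ, 2τ).
C_trough = C₀ × (r + r²) = 10.88 × (0.4640 + 0.2153) = 7.391 mg/L

7.39 mg/L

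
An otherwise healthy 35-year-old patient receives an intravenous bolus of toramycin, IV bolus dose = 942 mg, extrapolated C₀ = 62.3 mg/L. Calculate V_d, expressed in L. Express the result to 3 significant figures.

Vd = Dose / C₀ = 942.0 / 62.3 = 15.12 L

15.1 L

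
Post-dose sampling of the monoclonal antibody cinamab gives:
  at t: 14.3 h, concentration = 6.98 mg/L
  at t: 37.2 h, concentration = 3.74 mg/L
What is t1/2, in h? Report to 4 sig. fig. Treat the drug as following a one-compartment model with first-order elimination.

k = ln(C₁/C₂) / (t₂ − t₁) = ln(6.98/3.74) / (37.2 − 14.3)
  = 0.6240 / 22.90 = 0.02725 h⁻¹
t½ = ln2 / k = 0.693147 / 0.02725 = 25.44 h

25.44 h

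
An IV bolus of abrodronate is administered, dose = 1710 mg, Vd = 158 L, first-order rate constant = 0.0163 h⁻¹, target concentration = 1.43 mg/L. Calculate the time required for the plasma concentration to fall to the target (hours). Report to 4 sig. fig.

124.2 h

C₀ = Dose / Vd = 1710 / 158 = 10.82 mg/L
t = ln(C₀ / C) / k = ln(10.82 / 1.43) / 0.01630
  = ln(7.566) / 0.01630 = 2.024 / 0.01630 = 124.2 h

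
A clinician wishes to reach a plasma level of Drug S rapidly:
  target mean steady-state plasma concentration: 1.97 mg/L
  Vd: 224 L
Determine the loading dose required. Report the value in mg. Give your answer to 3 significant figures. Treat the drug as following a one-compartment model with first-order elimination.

LD = Css × Vd = 1.97 × 224 = 441.3 mg

441 mg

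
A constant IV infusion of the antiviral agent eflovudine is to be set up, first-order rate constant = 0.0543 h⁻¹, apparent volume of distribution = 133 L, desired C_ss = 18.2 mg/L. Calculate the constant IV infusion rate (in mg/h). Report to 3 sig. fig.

CL = k × Vd = 0.05430 × 133 = 7.222 L/h
At steady state, infusion rate R₀ = Css × CL = 18.2 × 7.222 = 131.4 mg/h

131 mg/h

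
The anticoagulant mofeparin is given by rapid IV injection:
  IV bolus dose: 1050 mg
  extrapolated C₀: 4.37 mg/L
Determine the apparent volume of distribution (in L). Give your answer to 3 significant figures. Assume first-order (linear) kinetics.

Vd = Dose / C₀ = 1050 / 4.37 = 240.3 L

240 L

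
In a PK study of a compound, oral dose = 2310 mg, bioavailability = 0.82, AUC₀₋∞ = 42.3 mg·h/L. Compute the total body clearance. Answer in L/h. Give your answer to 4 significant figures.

CL = F·Dose / AUC = 0.82 × 2310 / 42.3 = 44.78 L/h

44.78 L/h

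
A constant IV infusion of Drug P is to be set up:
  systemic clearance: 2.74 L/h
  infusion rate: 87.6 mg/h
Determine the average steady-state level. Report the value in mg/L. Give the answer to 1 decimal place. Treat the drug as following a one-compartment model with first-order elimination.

32.0 mg/L

At steady state Css = R₀ / CL = 87.6 / 2.740 = 31.97 mg/L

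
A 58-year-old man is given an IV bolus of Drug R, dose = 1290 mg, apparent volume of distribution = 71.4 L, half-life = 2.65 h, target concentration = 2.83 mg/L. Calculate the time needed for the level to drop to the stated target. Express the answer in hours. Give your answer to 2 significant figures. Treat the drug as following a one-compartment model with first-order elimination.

C₀ = Dose / Vd = 1290 / 71.4 = 18.07 mg/L
k = ln2 / t½ = 0.693147 / 2.65 = 0.2616 h⁻¹
t = ln(C₀ / C) / k = ln(18.07 / 2.83) / 0.2616
  = ln(6.385) / 0.2616 = 1.854 / 0.2616 = 7.087 h

7.1 h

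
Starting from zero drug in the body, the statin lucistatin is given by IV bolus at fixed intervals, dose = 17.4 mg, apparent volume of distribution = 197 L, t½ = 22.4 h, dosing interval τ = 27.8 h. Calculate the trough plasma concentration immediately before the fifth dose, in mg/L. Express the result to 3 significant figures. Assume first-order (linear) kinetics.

0.0627 mg/L

C₀ per dose = Dose / Vd = 17.4 / 197 = 0.08832 mg/L
k = ln2 / t½ = 0.693147 / 22.4 = 0.03094 h⁻¹
Fraction remaining after one interval: r = e^(−kτ) = e^(−0.03094 × 27.8) = 0.4231
Before dose 5, 4 doses have been given (aged 1τ, 2τ, 3τ, 4τ).
C_trough = C₀ × (r + r² + … + r^4) = C₀ × r(1−r^4)/(1−r)
        = 0.08832 × 0.4231 × (1 − 0.03205) / (1 − 0.4231) = 0.06270 mg/L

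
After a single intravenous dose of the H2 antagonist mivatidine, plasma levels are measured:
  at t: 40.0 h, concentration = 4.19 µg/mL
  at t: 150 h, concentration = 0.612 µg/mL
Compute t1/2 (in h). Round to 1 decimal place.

39.6 h

k = ln(C₁/C₂) / (t₂ − t₁) = ln(4.19/0.612) / (150 − 40.0)
  = 1.924 / 110.0 = 0.01749 h⁻¹
t½ = ln2 / k = 0.693147 / 0.01749 = 39.63 h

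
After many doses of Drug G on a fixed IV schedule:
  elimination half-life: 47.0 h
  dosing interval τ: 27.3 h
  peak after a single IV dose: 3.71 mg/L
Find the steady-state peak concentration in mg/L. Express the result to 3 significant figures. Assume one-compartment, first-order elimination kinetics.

k = ln2 / t½ = 0.693147 / 47.0 = 0.01475 h⁻¹
e^(−kτ) = e^(−0.01475 × 27.3) = 0.6685
Accumulation ratio R = 1 / (1 − e^(−kτ)) = 1 / (1 − 0.6685) = 3.017
Steady-state peak = C₀ × R = 3.71 × 3.017 = 11.19 mg/L

11.2 mg/L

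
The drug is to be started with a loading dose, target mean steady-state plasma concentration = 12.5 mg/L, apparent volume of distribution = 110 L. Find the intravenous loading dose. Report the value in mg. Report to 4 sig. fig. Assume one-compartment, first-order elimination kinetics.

LD = Css × Vd = 12.5 × 110 = 1375 mg

1375 mg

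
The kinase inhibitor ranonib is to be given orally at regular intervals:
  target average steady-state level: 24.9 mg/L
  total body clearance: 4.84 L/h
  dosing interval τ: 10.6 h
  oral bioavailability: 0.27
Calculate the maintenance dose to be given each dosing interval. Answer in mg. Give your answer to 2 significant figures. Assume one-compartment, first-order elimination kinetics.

4700 mg

At steady state, F × (Dose/τ) = Css × CL.
Dose = Css × CL × τ / F = 24.9 × 4.840 × 10.6 / 0.27 = 4731 mg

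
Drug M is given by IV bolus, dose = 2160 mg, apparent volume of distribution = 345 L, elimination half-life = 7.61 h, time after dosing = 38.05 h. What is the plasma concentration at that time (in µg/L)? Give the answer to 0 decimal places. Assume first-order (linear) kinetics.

C₀ = Dose / Vd = 2160 / 345 = 6.261 mg/L
k = ln2 / t½ = 0.693147 / 7.61 = 0.09108 h⁻¹
t / t½ = 38.05 / 7.61 = 5 half-lives
C = C₀ × (1/2)^5 = 6.261 × 0.03125 = 0.1957 mg/L
Convert: 0.1957 mg/L × 1000 = 195.7 µg/L

196 µg/L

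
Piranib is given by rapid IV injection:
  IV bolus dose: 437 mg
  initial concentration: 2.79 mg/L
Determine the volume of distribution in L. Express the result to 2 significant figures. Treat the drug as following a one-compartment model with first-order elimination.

160 L

Vd = Dose / C₀ = 437.0 / 2.79 = 156.6 L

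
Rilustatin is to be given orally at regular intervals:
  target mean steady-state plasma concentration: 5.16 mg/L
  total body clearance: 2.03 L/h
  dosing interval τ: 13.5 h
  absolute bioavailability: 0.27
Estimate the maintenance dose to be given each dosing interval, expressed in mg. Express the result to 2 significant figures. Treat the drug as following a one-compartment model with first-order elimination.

520 mg

At steady state, F × (Dose/τ) = Css × CL.
Dose = Css × CL × τ / F = 5.16 × 2.030 × 13.5 / 0.27 = 523.7 mg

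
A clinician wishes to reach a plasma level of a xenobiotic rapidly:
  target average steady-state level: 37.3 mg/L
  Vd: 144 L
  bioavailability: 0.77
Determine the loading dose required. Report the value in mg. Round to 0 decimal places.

LD = Css × Vd / F = 37.3 × 144 / 0.77 = 6976 mg

6976 mg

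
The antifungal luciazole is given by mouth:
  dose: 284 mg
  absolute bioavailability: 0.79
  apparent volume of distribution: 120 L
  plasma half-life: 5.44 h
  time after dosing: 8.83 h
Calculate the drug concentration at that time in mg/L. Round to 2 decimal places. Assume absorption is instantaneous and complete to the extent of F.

Amount reaching circulation = F × Dose = 0.79 × 284.0 = 224.4 mg
C₀ = F·Dose / Vd = 224.4 / 120 = 1.870 mg/L
k = ln2 / t½ = 0.693147 / 5.44 = 0.1274 h⁻¹
C = C₀ · e^(−k·t) = 1.870 × e^(−0.1274 × 8.83)
  = 1.870 × 0.3247 = 0.6072 mg/L

0.61 mg/L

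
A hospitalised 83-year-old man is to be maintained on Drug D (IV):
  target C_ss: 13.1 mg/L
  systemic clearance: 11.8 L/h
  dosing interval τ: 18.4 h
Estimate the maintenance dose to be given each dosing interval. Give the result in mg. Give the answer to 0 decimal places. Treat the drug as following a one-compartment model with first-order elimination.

2844 mg

At steady state, Dose/τ = Css × CL.
Dose = Css × CL × τ = 13.1 × 11.80 × 18.4 = 2844 mg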